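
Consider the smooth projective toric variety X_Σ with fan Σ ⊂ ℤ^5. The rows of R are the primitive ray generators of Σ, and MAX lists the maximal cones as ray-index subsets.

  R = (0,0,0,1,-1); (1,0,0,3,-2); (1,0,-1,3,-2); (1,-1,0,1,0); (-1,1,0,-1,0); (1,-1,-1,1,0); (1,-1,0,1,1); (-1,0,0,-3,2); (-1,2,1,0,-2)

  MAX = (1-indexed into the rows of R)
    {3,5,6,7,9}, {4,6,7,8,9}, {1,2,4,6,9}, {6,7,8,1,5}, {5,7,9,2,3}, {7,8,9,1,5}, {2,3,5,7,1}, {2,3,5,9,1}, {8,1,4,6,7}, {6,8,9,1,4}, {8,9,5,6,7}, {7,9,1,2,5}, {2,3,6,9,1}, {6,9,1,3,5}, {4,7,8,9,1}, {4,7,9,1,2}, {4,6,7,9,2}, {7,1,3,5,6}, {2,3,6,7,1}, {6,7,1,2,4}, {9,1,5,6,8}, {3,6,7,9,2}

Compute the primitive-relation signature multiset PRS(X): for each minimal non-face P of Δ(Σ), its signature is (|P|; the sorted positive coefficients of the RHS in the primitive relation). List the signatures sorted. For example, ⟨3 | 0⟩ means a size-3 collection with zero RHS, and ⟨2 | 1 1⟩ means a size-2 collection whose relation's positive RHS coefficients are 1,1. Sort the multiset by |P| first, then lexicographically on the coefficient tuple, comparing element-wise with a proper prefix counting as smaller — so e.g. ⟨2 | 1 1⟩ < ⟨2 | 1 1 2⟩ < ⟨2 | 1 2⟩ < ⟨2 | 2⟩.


Minimal non-faces — 7 found among 9 rays, 22 max cones:

  {2,8}:  v_{2} + v_{8} = 0  →  sig = ⟨2 | 0⟩
  {4,5}:  v_{4} + v_{5} = 0  →  sig = ⟨2 | 0⟩
  {3,4}:  v_{3} + v_{4} = v_{2} + v_{6}  →  sig = ⟨2 | 1 1⟩
  {3,8}:  v_{3} + v_{8} = v_{5} + v_{6}  →  sig = ⟨2 | 1 1⟩
  {2,5,6}:  v_{2} + v_{5} + v_{6} = v_{3}  →  sig = ⟨3 | 1⟩
  {1,6,7,9}:  v_{1} + v_{6} + v_{7} + v_{9} = v_{2}  →  sig = ⟨4 | 1⟩
  {1,3,7,9}:  v_{1} + v_{3} + v_{7} + v_{9} = 2·v_{2} + v_{5}  →  sig = ⟨4 | 1 2⟩

Sorted signature multiset PRS(X):
    ⟨2 | 0⟩
    ⟨2 | 0⟩
    ⟨2 | 1 1⟩
    ⟨2 | 1 1⟩
    ⟨3 | 1⟩
    ⟨4 | 1⟩
    ⟨4 | 1 2⟩


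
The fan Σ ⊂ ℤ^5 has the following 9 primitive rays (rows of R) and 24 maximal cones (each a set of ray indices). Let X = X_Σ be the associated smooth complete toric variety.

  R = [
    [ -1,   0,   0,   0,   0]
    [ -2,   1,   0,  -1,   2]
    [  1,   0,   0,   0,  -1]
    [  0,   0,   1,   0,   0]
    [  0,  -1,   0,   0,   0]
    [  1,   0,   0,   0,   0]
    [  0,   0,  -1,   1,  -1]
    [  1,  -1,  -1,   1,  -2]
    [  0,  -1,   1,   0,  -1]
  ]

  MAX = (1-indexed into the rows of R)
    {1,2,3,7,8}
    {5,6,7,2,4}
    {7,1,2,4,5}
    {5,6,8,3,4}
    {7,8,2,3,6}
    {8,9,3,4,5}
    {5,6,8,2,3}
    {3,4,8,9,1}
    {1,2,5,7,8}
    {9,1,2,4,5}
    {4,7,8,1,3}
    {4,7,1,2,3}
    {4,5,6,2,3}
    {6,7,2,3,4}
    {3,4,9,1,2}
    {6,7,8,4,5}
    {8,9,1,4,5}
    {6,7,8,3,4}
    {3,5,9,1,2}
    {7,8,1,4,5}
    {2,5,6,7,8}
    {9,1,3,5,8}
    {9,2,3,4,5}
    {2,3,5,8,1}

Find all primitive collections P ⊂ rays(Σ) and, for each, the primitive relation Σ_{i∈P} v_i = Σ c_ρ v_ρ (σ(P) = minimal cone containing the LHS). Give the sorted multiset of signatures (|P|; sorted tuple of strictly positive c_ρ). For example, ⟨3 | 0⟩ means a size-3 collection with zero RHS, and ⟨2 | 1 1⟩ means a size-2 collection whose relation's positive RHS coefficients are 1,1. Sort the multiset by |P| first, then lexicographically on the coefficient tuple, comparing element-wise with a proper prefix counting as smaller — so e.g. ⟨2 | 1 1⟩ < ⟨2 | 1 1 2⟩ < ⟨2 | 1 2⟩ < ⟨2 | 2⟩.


7 collections generate NE(X_Σ); each relation:

  P = {1,6}:  v_{1} + v_{6} = 0  ⇒ sig = ⟨2 | 0⟩
  P = {6,9}:  v_{6} + v_{9} = v_{3} + v_{4} + v_{5}  ⇒ sig = ⟨2 | 1 1 1⟩
  P = {7,9}:  v_{7} + v_{9} = v_{1} + v_{4} + v_{8}  ⇒ sig = ⟨2 | 1 1 1⟩
  P = {2,4,8}:  v_{2} + v_{4} + v_{8} = v_{1}  ⇒ sig = ⟨3 | 1⟩
  P = {3,5,7}:  v_{3} + v_{5} + v_{7} = v_{8}  ⇒ sig = ⟨3 | 1⟩
  P = {2,8,9}:  v_{2} + v_{8} + v_{9} = 2·v_{1} + v_{3} + v_{5}  ⇒ sig = ⟨3 | 1 1 2⟩
  P = {1,3,4,5}:  v_{1} + v_{3} + v_{4} + v_{5} = v_{9}  ⇒ sig = ⟨4 | 1⟩

Sorted signature multiset PRS(X):
    |P|=2: 3 collections, coeffs (), (1,1,1), (1,1,1)
    |P|=3: 3 collections, coeffs (1), (1), (1,1,2)
    |P|=4: 1 collection, coeffs (1)


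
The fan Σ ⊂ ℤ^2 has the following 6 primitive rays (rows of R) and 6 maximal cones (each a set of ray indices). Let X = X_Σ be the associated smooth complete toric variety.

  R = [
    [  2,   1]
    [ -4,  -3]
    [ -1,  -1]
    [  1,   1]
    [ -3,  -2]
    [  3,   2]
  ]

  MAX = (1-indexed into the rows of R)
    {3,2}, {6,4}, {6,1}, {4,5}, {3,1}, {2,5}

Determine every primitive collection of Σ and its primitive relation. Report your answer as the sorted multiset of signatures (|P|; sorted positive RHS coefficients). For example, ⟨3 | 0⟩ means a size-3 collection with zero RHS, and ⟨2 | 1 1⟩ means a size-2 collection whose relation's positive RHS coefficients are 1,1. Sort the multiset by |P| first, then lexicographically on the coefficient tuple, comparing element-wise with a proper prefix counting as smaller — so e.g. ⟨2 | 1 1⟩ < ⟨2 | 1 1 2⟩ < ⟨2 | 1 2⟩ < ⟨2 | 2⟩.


Primitive collections (9):

  • {3,4}:  v_{3} + v_{4} = 0  ⟹  sig = ⟨2 | 0⟩
  • {5,6}:  v_{5} + v_{6} = 0  ⟹  sig = ⟨2 | 0⟩
  • {1,4}:  v_{1} + v_{4} = v_{6}  ⟹  sig = ⟨2 | 1⟩
  • {1,5}:  v_{1} + v_{5} = v_{3}  ⟹  sig = ⟨2 | 1⟩
  • {2,4}:  v_{2} + v_{4} = v_{5}  ⟹  sig = ⟨2 | 1⟩
  • {2,6}:  v_{2} + v_{6} = v_{3}  ⟹  sig = ⟨2 | 1⟩
  • {3,5}:  v_{3} + v_{5} = v_{2}  ⟹  sig = ⟨2 | 1⟩
  • {3,6}:  v_{3} + v_{6} = v_{1}  ⟹  sig = ⟨2 | 1⟩
  • {1,2}:  v_{1} + v_{2} = 2·v_{3}  ⟹  sig = ⟨2 | 2⟩

Sorted signature multiset PRS(X):
[⟨2 | 0⟩, ⟨2 | 0⟩, ⟨2 | 1⟩, ⟨2 | 1⟩, ⟨2 | 1⟩, ⟨2 | 1⟩, ⟨2 | 1⟩, ⟨2 | 1⟩, ⟨2 | 2⟩]


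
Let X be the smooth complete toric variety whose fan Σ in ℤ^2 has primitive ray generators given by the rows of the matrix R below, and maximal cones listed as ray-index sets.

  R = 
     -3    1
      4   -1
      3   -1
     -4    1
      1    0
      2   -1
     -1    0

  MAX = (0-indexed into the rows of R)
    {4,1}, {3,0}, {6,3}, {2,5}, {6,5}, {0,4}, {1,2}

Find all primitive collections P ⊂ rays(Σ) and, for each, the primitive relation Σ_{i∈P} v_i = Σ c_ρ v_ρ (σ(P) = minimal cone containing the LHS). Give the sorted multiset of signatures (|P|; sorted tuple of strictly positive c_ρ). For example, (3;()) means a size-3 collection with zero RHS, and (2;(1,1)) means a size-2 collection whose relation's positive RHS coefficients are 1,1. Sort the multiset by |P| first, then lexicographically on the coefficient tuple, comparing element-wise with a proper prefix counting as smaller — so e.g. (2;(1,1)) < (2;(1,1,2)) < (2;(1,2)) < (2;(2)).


|primitive collections| = 14. Relations:

  P = {0,2}:  v_{0} + v_{2} = 0  →  sig = (2;())
  P = {1,3}:  v_{1} + v_{3} = 0  →  sig = (2;())
  P = {4,6}:  v_{4} + v_{6} = 0  →  sig = (2;())
  P = {0,1}:  v_{0} + v_{1} = v_{4}  →  sig = (2;(1))
  P = {0,5}:  v_{0} + v_{5} = v_{6}  →  sig = (2;(1))
  P = {0,6}:  v_{0} + v_{6} = v_{3}  →  sig = (2;(1))
  P = {1,6}:  v_{1} + v_{6} = v_{2}  →  sig = (2;(1))
  P = {2,3}:  v_{2} + v_{3} = v_{6}  →  sig = (2;(1))
  P = {2,4}:  v_{2} + v_{4} = v_{1}  →  sig = (2;(1))
  P = {2,6}:  v_{2} + v_{6} = v_{5}  →  sig = (2;(1))
  P = {3,4}:  v_{3} + v_{4} = v_{0}  →  sig = (2;(1))
  P = {4,5}:  v_{4} + v_{5} = v_{2}  →  sig = (2;(1))
  P = {1,5}:  v_{1} + v_{5} = 2·v_{2}  →  sig = (2;(2))
  P = {3,5}:  v_{3} + v_{5} = 2·v_{6}  →  sig = (2;(2))

so the primitive-relation signature multiset is
    |P|=2: 14 collections, coeffs (), (), (), (1), (1), (1), (1), (1), (1), (1), (1), (1), (2), (2)


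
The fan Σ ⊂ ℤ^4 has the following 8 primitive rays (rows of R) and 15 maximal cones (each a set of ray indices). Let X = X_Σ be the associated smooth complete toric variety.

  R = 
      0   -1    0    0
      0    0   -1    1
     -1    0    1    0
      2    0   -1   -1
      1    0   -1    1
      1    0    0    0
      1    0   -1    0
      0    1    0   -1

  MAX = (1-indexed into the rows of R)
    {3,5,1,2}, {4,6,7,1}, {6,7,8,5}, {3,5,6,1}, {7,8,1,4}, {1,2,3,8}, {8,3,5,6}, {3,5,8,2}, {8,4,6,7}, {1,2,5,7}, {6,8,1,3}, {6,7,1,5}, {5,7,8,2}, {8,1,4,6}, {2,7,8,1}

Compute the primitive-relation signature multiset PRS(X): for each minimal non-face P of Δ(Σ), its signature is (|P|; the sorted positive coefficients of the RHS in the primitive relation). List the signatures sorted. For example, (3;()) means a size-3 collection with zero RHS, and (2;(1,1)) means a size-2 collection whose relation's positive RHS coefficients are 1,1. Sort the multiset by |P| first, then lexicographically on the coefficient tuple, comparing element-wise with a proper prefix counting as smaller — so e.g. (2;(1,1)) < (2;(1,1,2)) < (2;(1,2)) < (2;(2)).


Minimal non-faces — 7 found among 8 rays, 15 max cones:

  • {3,7}:  v_{3} + v_{7} = 0  so sig = (2;())
  • {2,6}:  v_{2} + v_{6} = v_{5}  so sig = (2;(1))
  • {3,4}:  v_{3} + v_{4} = v_{1} + v_{6} + v_{8}  so sig = (2;(1,1,1))
  • {4,5}:  v_{4} + v_{5} = v_{6} + 2·v_{7}  so sig = (2;(1,2))
  • {2,4}:  v_{2} + v_{4} = 2·v_{7}  so sig = (2;(2))
  • {1,5,8}:  v_{1} + v_{5} + v_{8} = v_{7}  so sig = (3;(1))
  • {1,6,7,8}:  v_{1} + v_{6} + v_{7} + v_{8} = v_{4}  so sig = (4;(1))

so the primitive-relation signature multiset is
{ (2;()),  (2;(1)),  (2;(1,1,1)),  (2;(1,2)),  (2;(2)),  (3;(1)),  (4;(1)) }


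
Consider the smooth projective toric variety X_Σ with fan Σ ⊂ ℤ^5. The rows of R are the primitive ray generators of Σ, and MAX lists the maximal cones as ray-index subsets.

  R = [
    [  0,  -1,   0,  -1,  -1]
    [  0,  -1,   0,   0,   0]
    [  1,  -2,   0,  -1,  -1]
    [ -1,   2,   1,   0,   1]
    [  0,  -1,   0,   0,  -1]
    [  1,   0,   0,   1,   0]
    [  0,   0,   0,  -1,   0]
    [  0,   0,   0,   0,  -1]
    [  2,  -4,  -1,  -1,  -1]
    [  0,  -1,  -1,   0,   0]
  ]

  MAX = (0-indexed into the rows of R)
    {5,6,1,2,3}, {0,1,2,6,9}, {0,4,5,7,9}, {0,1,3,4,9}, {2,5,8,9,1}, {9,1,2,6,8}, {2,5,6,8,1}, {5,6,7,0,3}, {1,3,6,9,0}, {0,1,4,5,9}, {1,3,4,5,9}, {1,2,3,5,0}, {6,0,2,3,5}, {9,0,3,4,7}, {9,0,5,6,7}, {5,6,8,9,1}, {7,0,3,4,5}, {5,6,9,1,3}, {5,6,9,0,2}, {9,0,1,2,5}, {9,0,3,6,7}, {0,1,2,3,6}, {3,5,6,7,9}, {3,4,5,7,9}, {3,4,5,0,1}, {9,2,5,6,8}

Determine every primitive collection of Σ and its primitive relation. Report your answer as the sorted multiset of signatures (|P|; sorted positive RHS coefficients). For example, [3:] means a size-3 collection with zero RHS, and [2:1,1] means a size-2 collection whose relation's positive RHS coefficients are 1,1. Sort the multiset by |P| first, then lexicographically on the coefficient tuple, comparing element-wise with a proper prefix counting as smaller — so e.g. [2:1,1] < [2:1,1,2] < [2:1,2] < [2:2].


Primitive collections (12):

  P = {1,7}:  v_{1} + v_{7} = v_{4} — sig = [2:1]
  P = {4,6}:  v_{4} + v_{6} = v_{0} — sig = [2:1]
  P = {7,8}:  v_{7} + v_{8} = v_{0} + v_{2} + v_{5} + v_{9} — sig = [2:1,1,1,1]
  P = {4,8}:  v_{4} + v_{8} = v_{0} + v_{1} + v_{2} + v_{5} + v_{9} — sig = [2:1,1,1,1,1]
  P = {2,4}:  v_{2} + v_{4} = 2·v_{0} + v_{1} + v_{5} — sig = [2:1,1,2]
  P = {0,8}:  v_{0} + v_{8} = 2·v_{2} + v_{9} — sig = [2:1,2]
  P = {2,7}:  v_{2} + v_{7} = 2·v_{0} + v_{5} — sig = [2:1,2]
  P = {3,8}:  v_{3} + v_{8} = 2·v_{1} + v_{5} + 2·v_{6} — sig = [2:1,2,2]
  P = {2,3,9}:  v_{2} + v_{3} + v_{9} = v_{1} + v_{6} — sig = [3:1,1]
  P = {0,3,5,9}:  v_{0} + v_{3} + v_{5} + v_{9} = 0 — sig = [4:]
  P = {0,1,5,6}:  v_{0} + v_{1} + v_{5} + v_{6} = v_{2} — sig = [4:1]
  P = {1,2,5,6,9}:  v_{1} + v_{2} + v_{5} + v_{6} + v_{9} = v_{8} — sig = [5:1]

Hence PRS(X_Σ) =
[[2:1], [2:1], [2:1,1,1,1], [2:1,1,1,1,1], [2:1,1,2], [2:1,2], [2:1,2], [2:1,2,2], [3:1,1], [4:], [4:1], [5:1]]


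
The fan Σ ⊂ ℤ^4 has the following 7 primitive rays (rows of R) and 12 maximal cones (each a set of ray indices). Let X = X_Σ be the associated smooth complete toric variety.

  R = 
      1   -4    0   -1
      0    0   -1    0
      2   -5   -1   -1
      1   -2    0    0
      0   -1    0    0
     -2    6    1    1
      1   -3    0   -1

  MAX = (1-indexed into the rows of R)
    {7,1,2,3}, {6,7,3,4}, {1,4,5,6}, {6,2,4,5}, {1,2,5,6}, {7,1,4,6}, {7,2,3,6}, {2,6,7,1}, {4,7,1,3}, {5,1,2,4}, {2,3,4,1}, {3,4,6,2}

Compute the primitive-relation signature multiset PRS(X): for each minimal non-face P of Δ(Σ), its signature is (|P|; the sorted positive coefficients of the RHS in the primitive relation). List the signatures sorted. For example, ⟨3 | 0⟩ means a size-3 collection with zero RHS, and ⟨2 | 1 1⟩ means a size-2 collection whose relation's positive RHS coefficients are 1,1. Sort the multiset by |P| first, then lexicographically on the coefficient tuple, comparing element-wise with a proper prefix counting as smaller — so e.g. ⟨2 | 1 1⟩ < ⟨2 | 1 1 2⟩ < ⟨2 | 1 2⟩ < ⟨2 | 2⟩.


The 5 primitive collections of Σ (r=7, n=4):

  • {5,7}:  v_{5} + v_{7} = v_{1}  ⇒ sig = ⟨2 | 1⟩
  • {3,5}:  v_{3} + v_{5} = v_{1} + v_{2} + v_{4}  ⇒ sig = ⟨2 | 1 1 1⟩
  • {1,3,6}:  v_{1} + v_{3} + v_{6} = v_{7}  ⇒ sig = ⟨3 | 1⟩
  • {2,4,7}:  v_{2} + v_{4} + v_{7} = v_{3}  ⇒ sig = ⟨3 | 1⟩
  • {1,2,4,6}:  v_{1} + v_{2} + v_{4} + v_{6} = 0  ⇒ sig = ⟨4 | 0⟩

so the primitive-relation signature multiset is
[⟨2 | 1⟩, ⟨2 | 1 1 1⟩, ⟨3 | 1⟩, ⟨3 | 1⟩, ⟨4 | 0⟩]


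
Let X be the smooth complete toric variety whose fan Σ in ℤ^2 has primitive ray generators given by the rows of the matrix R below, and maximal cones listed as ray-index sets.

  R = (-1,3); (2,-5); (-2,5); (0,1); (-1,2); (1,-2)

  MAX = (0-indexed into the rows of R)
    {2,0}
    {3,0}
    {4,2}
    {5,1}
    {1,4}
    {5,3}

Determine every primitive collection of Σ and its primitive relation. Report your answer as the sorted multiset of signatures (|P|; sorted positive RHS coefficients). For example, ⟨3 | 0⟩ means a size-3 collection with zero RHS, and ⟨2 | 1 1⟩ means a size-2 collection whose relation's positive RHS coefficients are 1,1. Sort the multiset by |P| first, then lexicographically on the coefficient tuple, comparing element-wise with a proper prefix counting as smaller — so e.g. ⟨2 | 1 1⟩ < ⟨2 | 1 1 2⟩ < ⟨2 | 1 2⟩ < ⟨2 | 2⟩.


|primitive collections| = 9. Relations:

  P={1,2}:  v_{1} + v_{2} = 0  ⇒ sig = ⟨2 | 0⟩
  P={4,5}:  v_{4} + v_{5} = 0  ⇒ sig = ⟨2 | 0⟩
  P={0,1}:  v_{0} + v_{1} = v_{5}  ⇒ sig = ⟨2 | 1⟩
  P={0,4}:  v_{0} + v_{4} = v_{2}  ⇒ sig = ⟨2 | 1⟩
  P={0,5}:  v_{0} + v_{5} = v_{3}  ⇒ sig = ⟨2 | 1⟩
  P={2,5}:  v_{2} + v_{5} = v_{0}  ⇒ sig = ⟨2 | 1⟩
  P={3,4}:  v_{3} + v_{4} = v_{0}  ⇒ sig = ⟨2 | 1⟩
  P={1,3}:  v_{1} + v_{3} = 2·v_{5}  ⇒ sig = ⟨2 | 2⟩
  P={2,3}:  v_{2} + v_{3} = 2·v_{0}  ⇒ sig = ⟨2 | 2⟩

Hence PRS(X_Σ) =
{ ⟨2 | 0⟩ ×2,  ⟨2 | 1⟩ ×5,  ⟨2 | 2⟩ ×2 }


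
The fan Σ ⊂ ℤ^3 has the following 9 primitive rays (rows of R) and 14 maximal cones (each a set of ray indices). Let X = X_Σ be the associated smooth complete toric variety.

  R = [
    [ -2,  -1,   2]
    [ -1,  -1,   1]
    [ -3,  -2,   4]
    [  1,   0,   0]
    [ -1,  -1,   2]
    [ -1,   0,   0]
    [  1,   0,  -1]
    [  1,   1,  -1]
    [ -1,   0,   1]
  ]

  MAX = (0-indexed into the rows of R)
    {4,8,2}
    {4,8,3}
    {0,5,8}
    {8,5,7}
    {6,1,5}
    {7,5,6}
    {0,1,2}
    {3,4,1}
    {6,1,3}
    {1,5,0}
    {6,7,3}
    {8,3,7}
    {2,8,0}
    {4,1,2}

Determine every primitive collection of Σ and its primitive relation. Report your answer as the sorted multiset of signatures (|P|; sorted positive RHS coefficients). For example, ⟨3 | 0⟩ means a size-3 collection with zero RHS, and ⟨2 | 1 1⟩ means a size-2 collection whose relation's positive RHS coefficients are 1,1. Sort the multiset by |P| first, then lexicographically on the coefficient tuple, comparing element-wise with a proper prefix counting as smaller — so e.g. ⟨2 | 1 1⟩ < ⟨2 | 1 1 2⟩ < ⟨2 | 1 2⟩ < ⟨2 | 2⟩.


|primitive collections| = 15. Relations:

  • {1,7}:  v_{1} + v_{7} = 0  ⟹  sig = ⟨2 | 0⟩
  • {3,5}:  v_{3} + v_{5} = 0  ⟹  sig = ⟨2 | 0⟩
  • {6,8}:  v_{6} + v_{8} = 0  ⟹  sig = ⟨2 | 0⟩
  • {0,3}:  v_{0} + v_{3} = v_{4}  ⟹  sig = ⟨2 | 1⟩
  • {0,4}:  v_{0} + v_{4} = v_{2}  ⟹  sig = ⟨2 | 1⟩
  • {0,6}:  v_{0} + v_{6} = v_{1}  ⟹  sig = ⟨2 | 1⟩
  • {0,7}:  v_{0} + v_{7} = v_{8}  ⟹  sig = ⟨2 | 1⟩
  • {1,8}:  v_{1} + v_{8} = v_{0}  ⟹  sig = ⟨2 | 1⟩
  • {4,5}:  v_{4} + v_{5} = v_{0}  ⟹  sig = ⟨2 | 1⟩
  • {2,6}:  v_{2} + v_{6} = v_{1} + v_{4}  ⟹  sig = ⟨2 | 1 1⟩
  • {2,7}:  v_{2} + v_{7} = v_{4} + v_{8}  ⟹  sig = ⟨2 | 1 1⟩
  • {4,6}:  v_{4} + v_{6} = v_{1} + v_{3}  ⟹  sig = ⟨2 | 1 1⟩
  • {4,7}:  v_{4} + v_{7} = v_{3} + v_{8}  ⟹  sig = ⟨2 | 1 1⟩
  • {2,3}:  v_{2} + v_{3} = 2·v_{4}  ⟹  sig = ⟨2 | 2⟩
  • {2,5}:  v_{2} + v_{5} = 2·v_{0}  ⟹  sig = ⟨2 | 2⟩

Sorted signature multiset PRS(X):
    |P|=2: 15 collections, coeffs (), (), (), (1), (1), (1), (1), (1), (1), (1,1), (1,1), (1,1), (1,1), (2), (2)


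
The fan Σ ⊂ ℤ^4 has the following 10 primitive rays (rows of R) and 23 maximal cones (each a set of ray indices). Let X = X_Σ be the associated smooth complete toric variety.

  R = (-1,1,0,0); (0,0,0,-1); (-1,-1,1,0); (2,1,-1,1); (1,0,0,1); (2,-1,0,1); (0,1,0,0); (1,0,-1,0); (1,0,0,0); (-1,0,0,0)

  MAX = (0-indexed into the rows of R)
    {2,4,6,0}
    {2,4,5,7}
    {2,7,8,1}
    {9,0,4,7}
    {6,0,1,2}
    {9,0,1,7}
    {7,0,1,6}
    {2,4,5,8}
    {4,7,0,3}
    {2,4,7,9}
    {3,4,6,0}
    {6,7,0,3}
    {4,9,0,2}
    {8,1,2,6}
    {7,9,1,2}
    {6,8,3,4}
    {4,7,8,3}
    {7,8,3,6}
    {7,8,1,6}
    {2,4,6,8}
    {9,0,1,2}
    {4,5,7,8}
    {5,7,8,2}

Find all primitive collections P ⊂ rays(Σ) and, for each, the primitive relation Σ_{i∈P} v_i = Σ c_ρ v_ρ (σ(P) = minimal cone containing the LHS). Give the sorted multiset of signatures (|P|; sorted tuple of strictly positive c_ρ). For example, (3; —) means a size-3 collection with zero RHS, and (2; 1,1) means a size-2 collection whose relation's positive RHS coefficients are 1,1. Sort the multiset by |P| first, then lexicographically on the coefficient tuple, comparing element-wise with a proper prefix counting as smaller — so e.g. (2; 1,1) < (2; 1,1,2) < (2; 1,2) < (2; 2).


Primitive collections (16):

  {8,9}:  v_{8} + v_{9} = 0 — sig = (2; —)
  {0,5}:  v_{0} + v_{5} = v_{4} — sig = (2; 1)
  {0,8}:  v_{0} + v_{8} = v_{6} — sig = (2; 1)
  {1,4}:  v_{1} + v_{4} = v_{8} — sig = (2; 1)
  {2,3}:  v_{2} + v_{3} = v_{4} — sig = (2; 1)
  {6,9}:  v_{6} + v_{9} = v_{0} — sig = (2; 1)
  {5,6}:  v_{5} + v_{6} = v_{4} + v_{8} — sig = (2; 1,1)
  {1,3}:  v_{1} + v_{3} = v_{6} + v_{7} + v_{8} — sig = (2; 1,1,1)
  {3,9}:  v_{3} + v_{9} = v_{0} + v_{4} + v_{7} — sig = (2; 1,1,1)
  {5,9}:  v_{5} + v_{9} = v_{2} + v_{4} + v_{7} — sig = (2; 1,1,1)
  {1,5}:  v_{1} + v_{5} = v_{2} + v_{7} + 2·v_{8} — sig = (2; 1,1,2)
  {3,5}:  v_{3} + v_{5} = 2·v_{4} + v_{7} + v_{8} — sig = (2; 1,1,2)
  {2,6,7}:  v_{2} + v_{6} + v_{7} = 0 — sig = (3; —)
  {0,2,7}:  v_{0} + v_{2} + v_{7} = v_{9} — sig = (3; 1)
  {4,6,7}:  v_{4} + v_{6} + v_{7} = v_{3} — sig = (3; 1)
  {2,4,7,8}:  v_{2} + v_{4} + v_{7} + v_{8} = v_{5} — sig = (4; 1)

Sorted signature multiset PRS(X):
    |P|=2: 12 collections, coeffs (), (1), (1), (1), (1), (1), (1,1), (1,1,1), (1,1,1), (1,1,1), (1,1,2), (1,1,2)
    |P|=3: 3 collections, coeffs (), (1), (1)
    |P|=4: 1 collection, coeffs (1)


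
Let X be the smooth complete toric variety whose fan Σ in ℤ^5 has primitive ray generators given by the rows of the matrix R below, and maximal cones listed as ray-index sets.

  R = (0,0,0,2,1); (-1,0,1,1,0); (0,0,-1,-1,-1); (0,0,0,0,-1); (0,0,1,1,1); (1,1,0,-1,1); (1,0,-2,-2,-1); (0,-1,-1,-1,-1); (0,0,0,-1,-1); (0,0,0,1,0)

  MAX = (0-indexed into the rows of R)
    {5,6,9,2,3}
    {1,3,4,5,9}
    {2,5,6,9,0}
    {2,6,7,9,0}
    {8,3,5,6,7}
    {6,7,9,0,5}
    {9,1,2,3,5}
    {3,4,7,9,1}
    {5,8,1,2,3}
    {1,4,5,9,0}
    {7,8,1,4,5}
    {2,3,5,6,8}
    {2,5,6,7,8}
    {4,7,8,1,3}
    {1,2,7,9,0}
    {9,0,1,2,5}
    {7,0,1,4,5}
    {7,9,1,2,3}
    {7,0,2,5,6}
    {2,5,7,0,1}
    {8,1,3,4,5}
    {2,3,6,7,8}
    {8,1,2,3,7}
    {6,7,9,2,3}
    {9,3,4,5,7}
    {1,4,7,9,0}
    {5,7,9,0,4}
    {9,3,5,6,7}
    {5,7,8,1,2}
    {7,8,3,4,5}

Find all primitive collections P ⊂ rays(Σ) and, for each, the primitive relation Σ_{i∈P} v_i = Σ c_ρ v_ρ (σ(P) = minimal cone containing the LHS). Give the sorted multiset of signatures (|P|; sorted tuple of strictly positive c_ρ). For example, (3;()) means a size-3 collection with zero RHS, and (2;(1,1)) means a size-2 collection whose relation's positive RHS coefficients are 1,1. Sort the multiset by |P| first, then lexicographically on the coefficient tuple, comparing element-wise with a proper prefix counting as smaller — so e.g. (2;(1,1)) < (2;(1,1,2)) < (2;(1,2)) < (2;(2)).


The 10 primitive collections of Σ (r=10, n=5):

  P = {2,4}:  v_{2} + v_{4} = 0  →  sig = (2;())
  P = {0,8}:  v_{0} + v_{8} = v_{9}  →  sig = (2;(1))
  P = {1,6}:  v_{1} + v_{6} = v_{2}  →  sig = (2;(1))
  P = {8,9}:  v_{8} + v_{9} = v_{3}  →  sig = (2;(1))
  P = {4,6}:  v_{4} + v_{6} = v_{5} + v_{7} + v_{9}  →  sig = (2;(1,1,1))
  P = {0,3}:  v_{0} + v_{3} = 2·v_{9}  →  sig = (2;(2))
  P = {1,5,7,9}:  v_{1} + v_{5} + v_{7} + v_{9} = 0  →  sig = (4;())
  P = {1,3,5,7}:  v_{1} + v_{3} + v_{5} + v_{7} = v_{8}  →  sig = (4;(1))
  P = {2,5,7,9}:  v_{2} + v_{5} + v_{7} + v_{9} = v_{6}  →  sig = (4;(1))
  P = {2,3,5,7}:  v_{2} + v_{3} + v_{5} + v_{7} = v_{6} + v_{8}  →  sig = (4;(1,1))

Hence PRS(X_Σ) =
{ (2;()),  (2;(1)) ×3,  (2;(1,1,1)),  (2;(2)),  (4;()),  (4;(1)) ×2,  (4;(1,1)) }


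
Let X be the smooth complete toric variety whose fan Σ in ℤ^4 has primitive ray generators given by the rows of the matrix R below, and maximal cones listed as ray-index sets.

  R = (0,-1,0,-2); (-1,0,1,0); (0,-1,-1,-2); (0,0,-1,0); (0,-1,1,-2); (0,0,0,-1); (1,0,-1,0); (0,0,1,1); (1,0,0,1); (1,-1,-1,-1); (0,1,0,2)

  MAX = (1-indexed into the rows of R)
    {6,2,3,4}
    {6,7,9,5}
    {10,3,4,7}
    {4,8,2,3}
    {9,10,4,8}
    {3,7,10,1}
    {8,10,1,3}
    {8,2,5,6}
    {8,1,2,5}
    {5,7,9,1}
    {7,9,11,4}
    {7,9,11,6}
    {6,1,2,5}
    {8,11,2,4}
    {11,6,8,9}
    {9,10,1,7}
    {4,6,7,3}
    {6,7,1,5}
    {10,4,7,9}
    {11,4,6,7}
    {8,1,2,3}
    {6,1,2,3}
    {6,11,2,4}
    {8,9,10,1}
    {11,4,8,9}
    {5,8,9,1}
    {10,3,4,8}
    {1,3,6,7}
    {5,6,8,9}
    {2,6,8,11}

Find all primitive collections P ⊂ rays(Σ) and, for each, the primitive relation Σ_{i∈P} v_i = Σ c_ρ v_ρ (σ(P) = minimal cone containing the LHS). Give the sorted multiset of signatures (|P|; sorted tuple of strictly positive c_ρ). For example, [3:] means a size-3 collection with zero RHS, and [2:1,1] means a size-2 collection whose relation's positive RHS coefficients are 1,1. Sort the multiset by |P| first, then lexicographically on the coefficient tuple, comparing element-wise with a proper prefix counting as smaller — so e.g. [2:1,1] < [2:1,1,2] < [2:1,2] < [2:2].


|primitive collections| = 19. Relations:

  • {1,11}:  v_{1} + v_{11} = 0  ⟹  sig = [2:]
  • {2,7}:  v_{2} + v_{7} = 0  ⟹  sig = [2:]
  • {1,4}:  v_{1} + v_{4} = v_{3}  ⟹  sig = [2:1]
  • {2,9}:  v_{2} + v_{9} = v_{8}  ⟹  sig = [2:1]
  • {3,9}:  v_{3} + v_{9} = v_{10}  ⟹  sig = [2:1]
  • {3,11}:  v_{3} + v_{11} = v_{4}  ⟹  sig = [2:1]
  • {4,5}:  v_{4} + v_{5} = v_{1}  ⟹  sig = [2:1]
  • {7,8}:  v_{7} + v_{8} = v_{9}  ⟹  sig = [2:1]
  • {2,10}:  v_{2} + v_{10} = v_{3} + v_{8}  ⟹  sig = [2:1,1]
  • {5,11}:  v_{5} + v_{11} = v_{6} + v_{8}  ⟹  sig = [2:1,1]
  • {6,10}:  v_{6} + v_{10} = v_{1} + v_{7}  ⟹  sig = [2:1,1]
  • {10,11}:  v_{10} + v_{11} = v_{4} + v_{9}  ⟹  sig = [2:1,1]
  • {5,10}:  v_{5} + v_{10} = 2·v_{1} + v_{9}  ⟹  sig = [2:1,2]
  • {3,5}:  v_{3} + v_{5} = 2·v_{1}  ⟹  sig = [2:2]
  • {4,6,8}:  v_{4} + v_{6} + v_{8} = 0  ⟹  sig = [3:]
  • {1,6,8}:  v_{1} + v_{6} + v_{8} = v_{5}  ⟹  sig = [3:1]
  • {3,6,8}:  v_{3} + v_{6} + v_{8} = v_{1}  ⟹  sig = [3:1]
  • {4,6,9}:  v_{4} + v_{6} + v_{9} = v_{7}  ⟹  sig = [3:1]
  • {1,6,9}:  v_{1} + v_{6} + v_{9} = v_{5} + v_{7}  ⟹  sig = [3:1,1]

Hence PRS(X_Σ) =
{ [2:] ×2,  [2:1] ×6,  [2:1,1] ×4,  [2:1,2],  [2:2],  [3:],  [3:1] ×3,  [3:1,1] }


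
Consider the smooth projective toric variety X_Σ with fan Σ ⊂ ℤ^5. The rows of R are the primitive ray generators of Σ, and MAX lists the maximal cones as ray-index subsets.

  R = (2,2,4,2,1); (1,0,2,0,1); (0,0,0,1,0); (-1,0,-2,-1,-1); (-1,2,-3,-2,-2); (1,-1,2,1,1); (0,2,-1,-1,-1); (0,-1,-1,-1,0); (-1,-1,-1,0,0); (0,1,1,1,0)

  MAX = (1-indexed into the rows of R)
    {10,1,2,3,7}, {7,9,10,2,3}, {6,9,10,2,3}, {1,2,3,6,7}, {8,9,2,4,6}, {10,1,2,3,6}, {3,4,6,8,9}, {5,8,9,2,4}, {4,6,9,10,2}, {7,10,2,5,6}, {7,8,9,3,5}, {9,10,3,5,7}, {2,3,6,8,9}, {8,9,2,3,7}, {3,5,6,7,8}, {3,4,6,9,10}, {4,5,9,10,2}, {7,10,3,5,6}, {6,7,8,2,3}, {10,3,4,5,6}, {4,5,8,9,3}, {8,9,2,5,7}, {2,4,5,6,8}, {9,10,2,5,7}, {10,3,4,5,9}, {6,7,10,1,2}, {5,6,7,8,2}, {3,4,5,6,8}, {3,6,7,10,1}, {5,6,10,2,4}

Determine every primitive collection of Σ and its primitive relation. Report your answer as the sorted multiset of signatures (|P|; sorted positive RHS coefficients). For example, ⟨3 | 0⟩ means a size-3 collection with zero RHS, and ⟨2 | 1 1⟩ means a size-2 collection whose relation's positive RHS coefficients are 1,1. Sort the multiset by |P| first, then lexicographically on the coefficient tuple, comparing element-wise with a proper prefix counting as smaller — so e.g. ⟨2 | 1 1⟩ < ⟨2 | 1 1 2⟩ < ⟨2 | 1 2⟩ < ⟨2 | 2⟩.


Primitive collections (11):

  P={8,10}:  v_{8} + v_{10} = 0 ; sig = ⟨2 | 0⟩
  P={4,7}:  v_{4} + v_{7} = v_{5} ; sig = ⟨2 | 1⟩
  P={1,4}:  v_{1} + v_{4} = v_{6} + v_{7} + v_{10} ; sig = ⟨2 | 1 1 1⟩
  P={1,9}:  v_{1} + v_{9} = v_{2} + v_{3} + v_{10} ; sig = ⟨2 | 1 1 1⟩
  P={1,8}:  v_{1} + v_{8} = v_{2} + v_{3} + v_{6} + v_{7} ; sig = ⟨2 | 1 1 1 1⟩
  P={1,5}:  v_{1} + v_{5} = v_{6} + 2·v_{7} + v_{10} ; sig = ⟨2 | 1 1 2⟩
  P={2,3,4}:  v_{2} + v_{3} + v_{4} = 0 ; sig = ⟨3 | 0⟩
  P={6,7,9}:  v_{6} + v_{7} + v_{9} = 0 ; sig = ⟨3 | 0⟩
  P={2,3,5}:  v_{2} + v_{3} + v_{5} = v_{7} ; sig = ⟨3 | 1⟩
  P={5,6,9}:  v_{5} + v_{6} + v_{9} = v_{4} ; sig = ⟨3 | 1⟩
  P={2,3,6,7,10}:  v_{2} + v_{3} + v_{6} + v_{7} + v_{10} = v_{1} ; sig = ⟨5 | 1⟩

Hence PRS(X_Σ) =
    ⟨2 | 0⟩
    ⟨2 | 1⟩
    ⟨2 | 1 1 1⟩
    ⟨2 | 1 1 1⟩
    ⟨2 | 1 1 1 1⟩
    ⟨2 | 1 1 2⟩
    ⟨3 | 0⟩
    ⟨3 | 0⟩
    ⟨3 | 1⟩
    ⟨3 | 1⟩
    ⟨5 | 1⟩


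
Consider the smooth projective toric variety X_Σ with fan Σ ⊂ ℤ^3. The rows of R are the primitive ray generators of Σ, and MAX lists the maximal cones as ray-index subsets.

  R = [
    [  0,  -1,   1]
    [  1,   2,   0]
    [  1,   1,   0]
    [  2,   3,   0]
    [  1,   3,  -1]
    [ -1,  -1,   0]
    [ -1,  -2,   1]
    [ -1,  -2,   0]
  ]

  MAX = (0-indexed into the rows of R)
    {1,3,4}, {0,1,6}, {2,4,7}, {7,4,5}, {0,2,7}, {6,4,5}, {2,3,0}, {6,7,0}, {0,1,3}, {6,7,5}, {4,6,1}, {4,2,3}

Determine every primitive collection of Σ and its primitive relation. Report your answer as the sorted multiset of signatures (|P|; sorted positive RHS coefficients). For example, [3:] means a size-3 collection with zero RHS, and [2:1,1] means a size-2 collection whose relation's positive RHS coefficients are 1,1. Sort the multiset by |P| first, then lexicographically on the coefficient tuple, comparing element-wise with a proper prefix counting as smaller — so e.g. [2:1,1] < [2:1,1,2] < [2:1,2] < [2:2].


Primitive collections (11):

  • {1,7}:  v_{1} + v_{7} = 0  →  sig = [2:]
  • {2,5}:  v_{2} + v_{5} = 0  →  sig = [2:]
  • {0,4}:  v_{0} + v_{4} = v_{1}  →  sig = [2:1]
  • {0,5}:  v_{0} + v_{5} = v_{6}  →  sig = [2:1]
  • {1,2}:  v_{1} + v_{2} = v_{3}  →  sig = [2:1]
  • {2,6}:  v_{2} + v_{6} = v_{0}  →  sig = [2:1]
  • {3,5}:  v_{3} + v_{5} = v_{1}  →  sig = [2:1]
  • {3,7}:  v_{3} + v_{7} = v_{2}  →  sig = [2:1]
  • {1,5}:  v_{1} + v_{5} = v_{4} + v_{6}  →  sig = [2:1,1]
  • {3,6}:  v_{3} + v_{6} = v_{0} + v_{1}  →  sig = [2:1,1]
  • {4,6,7}:  v_{4} + v_{6} + v_{7} = v_{5}  →  sig = [3:1]

Sorted signature multiset PRS(X):
[[2:], [2:], [2:1], [2:1], [2:1], [2:1], [2:1], [2:1], [2:1,1], [2:1,1], [3:1]]


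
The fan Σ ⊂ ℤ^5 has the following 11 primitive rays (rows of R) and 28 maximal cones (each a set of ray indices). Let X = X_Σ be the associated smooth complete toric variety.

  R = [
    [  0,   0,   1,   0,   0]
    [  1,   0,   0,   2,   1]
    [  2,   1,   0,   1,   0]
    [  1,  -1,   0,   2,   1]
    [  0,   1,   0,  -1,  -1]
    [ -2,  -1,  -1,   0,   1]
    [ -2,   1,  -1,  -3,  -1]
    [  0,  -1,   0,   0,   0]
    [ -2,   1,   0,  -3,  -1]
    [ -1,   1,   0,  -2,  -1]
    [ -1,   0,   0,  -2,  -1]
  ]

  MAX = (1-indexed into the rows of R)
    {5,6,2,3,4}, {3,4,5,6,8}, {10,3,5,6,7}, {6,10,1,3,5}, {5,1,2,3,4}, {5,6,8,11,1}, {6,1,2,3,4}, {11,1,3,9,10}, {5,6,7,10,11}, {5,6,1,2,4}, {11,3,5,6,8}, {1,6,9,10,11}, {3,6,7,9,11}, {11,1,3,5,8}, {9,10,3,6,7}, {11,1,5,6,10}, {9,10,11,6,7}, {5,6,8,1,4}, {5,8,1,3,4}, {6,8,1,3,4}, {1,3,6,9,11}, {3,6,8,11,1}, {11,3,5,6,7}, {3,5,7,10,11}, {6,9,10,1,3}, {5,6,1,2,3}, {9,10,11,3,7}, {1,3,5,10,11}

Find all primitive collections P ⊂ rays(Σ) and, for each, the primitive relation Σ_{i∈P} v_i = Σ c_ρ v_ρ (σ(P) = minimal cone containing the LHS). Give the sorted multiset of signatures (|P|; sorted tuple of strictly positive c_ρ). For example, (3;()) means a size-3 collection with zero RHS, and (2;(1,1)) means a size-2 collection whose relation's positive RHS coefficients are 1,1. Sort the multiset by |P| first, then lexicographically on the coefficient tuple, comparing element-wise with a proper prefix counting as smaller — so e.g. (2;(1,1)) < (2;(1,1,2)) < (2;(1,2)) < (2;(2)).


18 collections generate NE(X_Σ); each relation:

  {2,11}:  v_{2} + v_{11} = 0  so sig = (2;())
  {4,10}:  v_{4} + v_{10} = 0  so sig = (2;())
  {1,7}:  v_{1} + v_{7} = v_{9}  so sig = (2;(1))
  {2,8}:  v_{2} + v_{8} = v_{4}  so sig = (2;(1))
  {4,11}:  v_{4} + v_{11} = v_{8}  so sig = (2;(1))
  {8,10}:  v_{8} + v_{10} = v_{11}  so sig = (2;(1))
  {2,7}:  v_{2} + v_{7} = v_{3} + v_{6} + v_{10}  so sig = (2;(1,1,1))
  {4,7}:  v_{4} + v_{7} = v_{3} + v_{6} + v_{11}  so sig = (2;(1,1,1))
  {2,9}:  v_{2} + v_{9} = v_{1} + v_{3} + v_{6} + v_{10}  so sig = (2;(1,1,1,1))
  {2,10}:  v_{2} + v_{10} = v_{1} + v_{3} + v_{5} + v_{6}  so sig = (2;(1,1,1,1))
  {4,9}:  v_{4} + v_{9} = v_{1} + v_{3} + v_{6} + v_{11}  so sig = (2;(1,1,1,1))
  {8,9}:  v_{8} + v_{9} = v_{1} + v_{3} + v_{6} + 2·v_{11}  so sig = (2;(1,1,1,2))
  {7,8}:  v_{7} + v_{8} = v_{3} + v_{6} + 2·v_{11}  so sig = (2;(1,1,2))
  {5,9}:  v_{5} + v_{9} = 2·v_{10}  so sig = (2;(2))
  {3,6,10,11}:  v_{3} + v_{6} + v_{10} + v_{11} = v_{7}  so sig = (4;(1))
  {1,3,5,6,8}:  v_{1} + v_{3} + v_{5} + v_{6} + v_{8} = 0  so sig = (5;())
  {1,3,4,5,6}:  v_{1} + v_{3} + v_{4} + v_{5} + v_{6} = v_{2}  so sig = (5;(1))
  {1,3,5,6,11}:  v_{1} + v_{3} + v_{5} + v_{6} + v_{11} = v_{10}  so sig = (5;(1))

Hence PRS(X_Σ) =
{ (2;()) ×2,  (2;(1)) ×4,  (2;(1,1,1)) ×2,  (2;(1,1,1,1)) ×3,  (2;(1,1,1,2)),  (2;(1,1,2)),  (2;(2)),  (4;(1)),  (5;()),  (5;(1)) ×2 }


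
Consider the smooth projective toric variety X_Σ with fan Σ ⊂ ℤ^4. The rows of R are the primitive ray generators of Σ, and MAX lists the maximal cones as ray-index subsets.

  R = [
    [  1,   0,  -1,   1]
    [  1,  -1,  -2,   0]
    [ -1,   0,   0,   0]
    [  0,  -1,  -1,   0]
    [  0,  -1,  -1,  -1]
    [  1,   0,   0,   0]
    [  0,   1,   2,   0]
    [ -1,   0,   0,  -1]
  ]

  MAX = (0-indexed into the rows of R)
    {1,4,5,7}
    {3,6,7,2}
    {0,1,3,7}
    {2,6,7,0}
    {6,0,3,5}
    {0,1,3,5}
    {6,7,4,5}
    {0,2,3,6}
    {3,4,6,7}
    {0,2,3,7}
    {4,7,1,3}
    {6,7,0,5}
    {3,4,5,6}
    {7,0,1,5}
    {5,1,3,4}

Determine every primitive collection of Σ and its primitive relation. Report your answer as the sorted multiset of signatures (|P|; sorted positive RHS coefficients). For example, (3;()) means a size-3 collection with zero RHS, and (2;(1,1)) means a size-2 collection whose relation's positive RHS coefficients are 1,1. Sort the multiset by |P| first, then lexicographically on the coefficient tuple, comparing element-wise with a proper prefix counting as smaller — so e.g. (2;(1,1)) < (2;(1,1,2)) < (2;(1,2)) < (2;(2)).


The 7 primitive collections of Σ (r=8, n=4):

  P={2,5}:  v_{2} + v_{5} = 0  →  sig = (2;())
  P={0,4}:  v_{0} + v_{4} = v_{1}  →  sig = (2;(1))
  P={1,6}:  v_{1} + v_{6} = v_{5}  →  sig = (2;(1))
  P={2,4}:  v_{2} + v_{4} = v_{3} + v_{7}  →  sig = (2;(1,1))
  P={1,2}:  v_{1} + v_{2} = v_{0} + v_{3} + v_{7}  →  sig = (2;(1,1,1))
  P={3,5,7}:  v_{3} + v_{5} + v_{7} = v_{4}  →  sig = (3;(1))
  P={0,3,6,7}:  v_{0} + v_{3} + v_{6} + v_{7} = 0  →  sig = (4;())

Signatures (|P|; sorted positive RHS coefficients), sorted:
[(2;()), (2;(1)), (2;(1)), (2;(1,1)), (2;(1,1,1)), (3;(1)), (4;())]


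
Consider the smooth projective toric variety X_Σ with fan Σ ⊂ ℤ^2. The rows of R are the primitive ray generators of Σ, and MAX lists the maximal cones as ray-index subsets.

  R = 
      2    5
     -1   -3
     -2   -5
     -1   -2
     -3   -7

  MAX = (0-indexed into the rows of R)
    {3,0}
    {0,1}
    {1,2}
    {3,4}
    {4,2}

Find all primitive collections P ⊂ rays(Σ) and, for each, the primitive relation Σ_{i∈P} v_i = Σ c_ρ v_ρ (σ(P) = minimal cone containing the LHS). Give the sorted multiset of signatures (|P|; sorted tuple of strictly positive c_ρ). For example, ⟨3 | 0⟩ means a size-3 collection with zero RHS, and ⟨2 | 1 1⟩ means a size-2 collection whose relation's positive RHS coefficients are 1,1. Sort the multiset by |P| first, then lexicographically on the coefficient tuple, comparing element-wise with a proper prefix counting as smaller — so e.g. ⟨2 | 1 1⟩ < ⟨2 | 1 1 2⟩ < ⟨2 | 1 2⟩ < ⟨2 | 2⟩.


Σ has 5 primitive collections:

  P = {0,2}:  v_{0} + v_{2} = 0  ⟹  sig = ⟨2 | 0⟩
  P = {0,4}:  v_{0} + v_{4} = v_{3}  ⟹  sig = ⟨2 | 1⟩
  P = {1,3}:  v_{1} + v_{3} = v_{2}  ⟹  sig = ⟨2 | 1⟩
  P = {2,3}:  v_{2} + v_{3} = v_{4}  ⟹  sig = ⟨2 | 1⟩
  P = {1,4}:  v_{1} + v_{4} = 2·v_{2}  ⟹  sig = ⟨2 | 2⟩

Hence PRS(X_Σ) =
{ ⟨2 | 0⟩,  ⟨2 | 1⟩ ×3,  ⟨2 | 2⟩ }


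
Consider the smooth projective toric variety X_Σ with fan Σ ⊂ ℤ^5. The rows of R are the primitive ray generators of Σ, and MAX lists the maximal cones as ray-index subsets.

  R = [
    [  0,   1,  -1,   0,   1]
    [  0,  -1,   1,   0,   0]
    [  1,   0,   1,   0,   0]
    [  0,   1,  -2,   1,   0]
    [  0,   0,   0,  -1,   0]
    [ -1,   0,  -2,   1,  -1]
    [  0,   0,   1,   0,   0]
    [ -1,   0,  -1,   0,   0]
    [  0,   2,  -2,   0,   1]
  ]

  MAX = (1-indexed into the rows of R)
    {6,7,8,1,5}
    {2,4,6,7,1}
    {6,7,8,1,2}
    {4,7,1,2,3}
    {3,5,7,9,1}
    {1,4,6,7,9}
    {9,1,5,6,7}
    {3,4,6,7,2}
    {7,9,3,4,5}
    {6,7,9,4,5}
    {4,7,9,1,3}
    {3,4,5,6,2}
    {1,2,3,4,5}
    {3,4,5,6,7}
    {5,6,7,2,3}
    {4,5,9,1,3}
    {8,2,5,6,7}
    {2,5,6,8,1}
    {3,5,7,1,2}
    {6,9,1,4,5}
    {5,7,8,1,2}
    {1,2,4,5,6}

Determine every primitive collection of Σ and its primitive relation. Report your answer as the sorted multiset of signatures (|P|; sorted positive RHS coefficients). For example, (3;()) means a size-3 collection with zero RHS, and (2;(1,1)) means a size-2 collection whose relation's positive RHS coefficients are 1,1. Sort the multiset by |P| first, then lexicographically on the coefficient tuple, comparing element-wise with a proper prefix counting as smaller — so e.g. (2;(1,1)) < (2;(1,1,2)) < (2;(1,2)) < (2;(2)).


Primitive collections (9):

  {3,8}:  v_{3} + v_{8} = 0  →  sig = (2;())
  {2,9}:  v_{2} + v_{9} = v_{1}  →  sig = (2;(1))
  {4,8}:  v_{4} + v_{8} = v_{1} + v_{6}  →  sig = (2;(1,1))
  {8,9}:  v_{8} + v_{9} = 2·v_{1} + v_{5} + v_{6} + v_{7}  →  sig = (2;(1,1,1,2))
  {1,3,6}:  v_{1} + v_{3} + v_{6} = v_{4}  →  sig = (3;(1))
  {3,6,9}:  v_{3} + v_{6} + v_{9} = 2·v_{4} + v_{5} + v_{7}  →  sig = (3;(1,1,2))
  {2,4,5,7}:  v_{2} + v_{4} + v_{5} + v_{7} = 0  →  sig = (4;())
  {1,4,5,7}:  v_{1} + v_{4} + v_{5} + v_{7} = v_{9}  →  sig = (4;(1))
  {1,2,5,6,7}:  v_{1} + v_{2} + v_{5} + v_{6} + v_{7} = v_{8}  →  sig = (5;(1))

Hence PRS(X_Σ) =
[(2;()), (2;(1)), (2;(1,1)), (2;(1,1,1,2)), (3;(1)), (3;(1,1,2)), (4;()), (4;(1)), (5;(1))]


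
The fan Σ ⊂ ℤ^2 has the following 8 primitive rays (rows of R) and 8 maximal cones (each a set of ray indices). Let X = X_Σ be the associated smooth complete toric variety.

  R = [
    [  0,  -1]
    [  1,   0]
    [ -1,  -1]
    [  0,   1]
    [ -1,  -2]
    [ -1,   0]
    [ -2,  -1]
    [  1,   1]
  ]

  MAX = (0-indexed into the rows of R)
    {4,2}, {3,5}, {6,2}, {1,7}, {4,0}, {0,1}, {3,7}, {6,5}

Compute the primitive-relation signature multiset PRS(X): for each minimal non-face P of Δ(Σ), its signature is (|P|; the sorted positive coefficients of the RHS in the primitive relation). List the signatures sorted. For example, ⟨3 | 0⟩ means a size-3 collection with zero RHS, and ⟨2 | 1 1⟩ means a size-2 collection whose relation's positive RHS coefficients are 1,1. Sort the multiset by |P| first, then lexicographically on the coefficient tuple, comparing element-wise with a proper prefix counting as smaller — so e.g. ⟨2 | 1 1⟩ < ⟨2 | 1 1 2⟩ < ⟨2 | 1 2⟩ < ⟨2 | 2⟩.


Primitive collections (20):

  {0,3}:  v_{0} + v_{3} = 0  →  sig = ⟨2 | 0⟩
  {1,5}:  v_{1} + v_{5} = 0  →  sig = ⟨2 | 0⟩
  {2,7}:  v_{2} + v_{7} = 0  →  sig = ⟨2 | 0⟩
  {0,2}:  v_{0} + v_{2} = v_{4}  →  sig = ⟨2 | 1⟩
  {0,5}:  v_{0} + v_{5} = v_{2}  →  sig = ⟨2 | 1⟩
  {0,7}:  v_{0} + v_{7} = v_{1}  →  sig = ⟨2 | 1⟩
  {1,2}:  v_{1} + v_{2} = v_{0}  →  sig = ⟨2 | 1⟩
  {1,3}:  v_{1} + v_{3} = v_{7}  →  sig = ⟨2 | 1⟩
  {1,6}:  v_{1} + v_{6} = v_{2}  →  sig = ⟨2 | 1⟩
  {2,3}:  v_{2} + v_{3} = v_{5}  →  sig = ⟨2 | 1⟩
  {2,5}:  v_{2} + v_{5} = v_{6}  →  sig = ⟨2 | 1⟩
  {3,4}:  v_{3} + v_{4} = v_{2}  →  sig = ⟨2 | 1⟩
  {4,7}:  v_{4} + v_{7} = v_{0}  →  sig = ⟨2 | 1⟩
  {5,7}:  v_{5} + v_{7} = v_{3}  →  sig = ⟨2 | 1⟩
  {6,7}:  v_{6} + v_{7} = v_{5}  →  sig = ⟨2 | 1⟩
  {0,6}:  v_{0} + v_{6} = 2·v_{2}  →  sig = ⟨2 | 2⟩
  {1,4}:  v_{1} + v_{4} = 2·v_{0}  →  sig = ⟨2 | 2⟩
  {3,6}:  v_{3} + v_{6} = 2·v_{5}  →  sig = ⟨2 | 2⟩
  {4,5}:  v_{4} + v_{5} = 2·v_{2}  →  sig = ⟨2 | 2⟩
  {4,6}:  v_{4} + v_{6} = 3·v_{2}  →  sig = ⟨2 | 3⟩

Signatures (|P|; sorted positive RHS coefficients), sorted:
{ ⟨2 | 0⟩ ×3,  ⟨2 | 1⟩ ×12,  ⟨2 | 2⟩ ×4,  ⟨2 | 3⟩ }


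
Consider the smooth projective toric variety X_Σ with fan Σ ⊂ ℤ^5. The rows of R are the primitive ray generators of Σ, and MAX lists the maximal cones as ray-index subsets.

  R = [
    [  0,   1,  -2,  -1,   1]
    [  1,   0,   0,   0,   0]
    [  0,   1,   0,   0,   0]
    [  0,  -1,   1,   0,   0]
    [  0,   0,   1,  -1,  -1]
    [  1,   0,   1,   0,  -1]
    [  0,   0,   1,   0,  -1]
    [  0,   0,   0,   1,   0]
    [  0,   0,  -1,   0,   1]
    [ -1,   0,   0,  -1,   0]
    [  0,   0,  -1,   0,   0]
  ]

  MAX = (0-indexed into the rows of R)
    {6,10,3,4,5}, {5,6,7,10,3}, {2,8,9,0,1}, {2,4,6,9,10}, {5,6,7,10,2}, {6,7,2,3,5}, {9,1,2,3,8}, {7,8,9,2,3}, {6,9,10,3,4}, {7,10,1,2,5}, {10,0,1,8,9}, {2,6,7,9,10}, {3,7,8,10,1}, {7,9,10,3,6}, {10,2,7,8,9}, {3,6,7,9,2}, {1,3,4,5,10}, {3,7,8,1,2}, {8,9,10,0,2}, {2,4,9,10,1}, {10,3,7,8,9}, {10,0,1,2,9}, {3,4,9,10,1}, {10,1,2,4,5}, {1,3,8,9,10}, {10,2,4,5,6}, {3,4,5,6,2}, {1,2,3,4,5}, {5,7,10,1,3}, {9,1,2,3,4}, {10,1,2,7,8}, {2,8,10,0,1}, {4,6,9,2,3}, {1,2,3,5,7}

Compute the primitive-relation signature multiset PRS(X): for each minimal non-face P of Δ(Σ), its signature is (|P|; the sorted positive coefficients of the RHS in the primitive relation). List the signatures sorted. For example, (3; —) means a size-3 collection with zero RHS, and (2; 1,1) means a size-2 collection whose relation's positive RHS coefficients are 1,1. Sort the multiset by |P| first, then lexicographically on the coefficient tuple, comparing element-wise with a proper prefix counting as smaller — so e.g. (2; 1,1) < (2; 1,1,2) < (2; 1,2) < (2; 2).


Σ has 14 primitive collections:

  P = {6,8}:  v_{6} + v_{8} = 0  ⇒ sig = (2; —)
  P = {1,6}:  v_{1} + v_{6} = v_{5}  ⇒ sig = (2; 1)
  P = {4,7}:  v_{4} + v_{7} = v_{6}  ⇒ sig = (2; 1)
  P = {5,8}:  v_{5} + v_{8} = v_{1}  ⇒ sig = (2; 1)
  P = {5,9}:  v_{5} + v_{9} = v_{4}  ⇒ sig = (2; 1)
  P = {4,8}:  v_{4} + v_{8} = v_{1} + v_{9}  ⇒ sig = (2; 1,1)
  P = {0,3}:  v_{0} + v_{3} = v_{1} + v_{8} + v_{9}  ⇒ sig = (2; 1,1,1)
  P = {0,7}:  v_{0} + v_{7} = v_{2} + v_{8} + v_{10}  ⇒ sig = (2; 1,1,1)
  P = {0,6}:  v_{0} + v_{6} = v_{1} + v_{2} + v_{9} + v_{10}  ⇒ sig = (2; 1,1,1,1)
  P = {0,5}:  v_{0} + v_{5} = 2·v_{1} + v_{2} + v_{9} + v_{10}  ⇒ sig = (2; 1,1,1,2)
  P = {0,4}:  v_{0} + v_{4} = 2·v_{1} + v_{2} + 2·v_{9} + v_{10}  ⇒ sig = (2; 1,1,2,2)
  P = {1,7,9}:  v_{1} + v_{7} + v_{9} = 0  ⇒ sig = (3; —)
  P = {2,3,10}:  v_{2} + v_{3} + v_{10} = 0  ⇒ sig = (3; —)
  P = {1,2,8,9,10}:  v_{1} + v_{2} + v_{8} + v_{9} + v_{10} = v_{0}  ⇒ sig = (5; 1)

so the primitive-relation signature multiset is
[(2; —), (2; 1), (2; 1), (2; 1), (2; 1), (2; 1,1), (2; 1,1,1), (2; 1,1,1), (2; 1,1,1,1), (2; 1,1,1,2), (2; 1,1,2,2), (3; —), (3; —), (5; 1)]
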